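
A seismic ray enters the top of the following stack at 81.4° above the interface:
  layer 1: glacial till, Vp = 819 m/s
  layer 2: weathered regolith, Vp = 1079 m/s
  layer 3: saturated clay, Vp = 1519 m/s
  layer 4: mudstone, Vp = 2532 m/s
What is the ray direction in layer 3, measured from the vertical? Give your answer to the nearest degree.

16°

From the normal: θ₁ = 90° − 81.4° = 8.6°.
Snell's law across each interface conserves sin θ / V, so sin θ_3 = V_3·sin θ₁/V₁.
sin θ_3 = 1519 × sin 8.6° / 819 = 0.2773.
θ_3 = 16.10° from the vertical.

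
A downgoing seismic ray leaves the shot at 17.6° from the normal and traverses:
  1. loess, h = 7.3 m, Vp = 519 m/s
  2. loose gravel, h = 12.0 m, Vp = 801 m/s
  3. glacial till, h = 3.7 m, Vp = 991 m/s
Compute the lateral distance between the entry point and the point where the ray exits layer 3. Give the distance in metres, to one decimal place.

Apply Snell's law at each interface; in layer i the horizontal offset is hᵢ·tan θᵢ.
Layer 1: θ = 17.60°; offset = 7.3·tan 17.60° = 2.316 m.
Layer 2: sin θ = 801·sin 17.6°/519 = 0.4667, θ = 27.82°; offset = 12.0·tan 27.82° = 6.332 m.
Layer 3: sin θ = 991·sin 17.6°/519 = 0.5774, θ = 35.26°; offset = 3.7·tan 35.26° = 2.616 m.
Total horizontal offset = 11.264 m.

11.3 m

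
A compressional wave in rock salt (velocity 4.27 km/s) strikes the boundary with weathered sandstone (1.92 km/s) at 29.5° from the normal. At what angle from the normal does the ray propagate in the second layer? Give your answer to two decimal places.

sin θ₁/V₁ = sin θ₂/V₂ ⇒ sin θ₂ = 1.92·sin 29.5°/4.27 = 1.92·0.4924/4.27 = 0.2214.
θ₂ = sin⁻¹(0.2214) = 12.79° (from vertical).

12.79°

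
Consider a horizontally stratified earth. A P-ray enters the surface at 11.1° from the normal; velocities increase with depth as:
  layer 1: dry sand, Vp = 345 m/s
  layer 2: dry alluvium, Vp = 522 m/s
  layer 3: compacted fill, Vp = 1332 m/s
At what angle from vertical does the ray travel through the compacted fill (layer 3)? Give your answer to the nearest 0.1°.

Ray parameter p = sin 11.1° / 345 = 5.5803e-04 s/m.
sin θ_3 = p·V_3 = 5.5803e-04 × 1332 = 0.7433.
θ_3 = 48.01° from the vertical.

48.0°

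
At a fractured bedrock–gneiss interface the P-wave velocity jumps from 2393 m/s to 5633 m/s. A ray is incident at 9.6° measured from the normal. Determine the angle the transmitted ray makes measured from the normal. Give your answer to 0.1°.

sin θ₁/V₁ = sin θ₂/V₂ ⇒ sin θ₂ = 5633·sin 9.6°/2393 = 5633·0.1668/2393 = 0.3926.
θ₂ = arcsin 0.3926 = 23.11° from the normal.

23.1°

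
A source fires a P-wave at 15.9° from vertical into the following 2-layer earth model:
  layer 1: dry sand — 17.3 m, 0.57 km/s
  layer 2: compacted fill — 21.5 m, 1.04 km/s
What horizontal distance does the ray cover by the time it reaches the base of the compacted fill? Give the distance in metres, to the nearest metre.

17 m

Ray parameter p = sin 15.9° / 0.57 km/s = 4.8063e-01 s/km.
Layer 1: θ = 15.90°; offset = 17.3·tan 15.90° = 4.928 m.
Layer 2: sin θ = p·1.04 = 0.4999 → θ = 29.99°; offset = 21.5·tan 29.99° = 12.408 m.
Σ offsets = 17.336 m.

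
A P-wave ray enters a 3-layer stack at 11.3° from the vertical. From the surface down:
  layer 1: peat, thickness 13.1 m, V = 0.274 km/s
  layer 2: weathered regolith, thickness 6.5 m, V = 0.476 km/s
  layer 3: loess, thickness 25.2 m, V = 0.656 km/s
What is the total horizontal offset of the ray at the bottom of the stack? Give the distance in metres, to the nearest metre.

18 m

p = sin θ₁/V₁ = sin 11.3°/0.274 = 7.1513e-01 s/km is conserved through the stack.
Layer 1: θ = 11.30°; offset = 13.1·tan 11.30° = 2.618 m.
Layer 2: sin θ = p·0.476 = 0.3404 → θ = 19.90°; offset = 6.5·tan 19.90° = 2.353 m.
Layer 3: sin θ = p·0.656 = 0.4691 → θ = 27.98°; offset = 25.2·tan 27.98° = 13.386 m.
Summing the layer offsets gives 18.357 m.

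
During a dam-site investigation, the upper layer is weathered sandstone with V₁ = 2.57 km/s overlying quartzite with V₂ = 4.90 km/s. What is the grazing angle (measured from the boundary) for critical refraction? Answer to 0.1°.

58.4°

At critical incidence the refracted ray runs along the interface (θ₂ = 90°), so sin θ_c = V₁/V₂.
θ_c = arcsin(2.57/4.90) = arcsin 0.5245 = 31.63°.
Measured from the interface: 90° − 31.63° = 58.37°.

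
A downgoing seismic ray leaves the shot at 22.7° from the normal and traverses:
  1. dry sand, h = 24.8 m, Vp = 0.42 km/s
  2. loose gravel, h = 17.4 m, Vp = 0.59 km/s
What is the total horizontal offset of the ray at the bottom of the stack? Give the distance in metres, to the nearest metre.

Apply Snell's law at each interface; in layer i the horizontal offset is hᵢ·tan θᵢ.
Layer 1: θ = 22.70°; offset = 24.8·tan 22.70° = 10.374 m.
Layer 2: sin θ = 0.59·sin 22.7°/0.42 = 0.5421, θ = 32.83°; offset = 17.4·tan 32.83° = 11.225 m.
Total horizontal offset = 21.599 m.

22 m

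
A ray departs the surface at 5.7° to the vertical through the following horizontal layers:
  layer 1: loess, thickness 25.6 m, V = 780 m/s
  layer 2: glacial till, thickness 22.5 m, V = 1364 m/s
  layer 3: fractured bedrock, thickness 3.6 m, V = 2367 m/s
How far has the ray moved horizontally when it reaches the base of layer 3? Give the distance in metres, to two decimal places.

Apply Snell's law at each interface; in layer i the horizontal offset is hᵢ·tan θᵢ.
Layer 1: θ = 5.70°; offset = 25.6·tan 5.70° = 2.5552 m.
Layer 2: sin θ = 1364·sin 5.7°/780 = 0.1737, θ = 10.00°; offset = 22.5·tan 10.00° = 3.9682 m.
Layer 3: sin θ = 2367·sin 5.7°/780 = 0.3014, θ = 17.54°; offset = 3.6·tan 17.54° = 1.1379 m.
Summing the layer offsets gives 7.6613 m.

7.66 m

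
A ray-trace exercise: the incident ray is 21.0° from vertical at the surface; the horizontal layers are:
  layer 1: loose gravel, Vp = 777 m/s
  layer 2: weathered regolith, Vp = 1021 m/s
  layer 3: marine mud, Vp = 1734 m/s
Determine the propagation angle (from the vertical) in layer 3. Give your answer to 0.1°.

Snell's law across each interface conserves sin θ / V, so sin θ_3 = V_3·sin θ₁/V₁.
sin θ_3 = 1734 × sin 21.0° / 777 = 0.7998.
θ_3 = 53.11° from the vertical.

53.1°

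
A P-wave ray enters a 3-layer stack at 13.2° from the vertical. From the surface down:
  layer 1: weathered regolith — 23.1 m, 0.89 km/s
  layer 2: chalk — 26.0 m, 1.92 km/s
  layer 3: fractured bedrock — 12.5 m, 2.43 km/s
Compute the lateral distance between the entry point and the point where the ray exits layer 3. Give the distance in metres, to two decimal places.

p = sin θ₁/V₁ = sin 13.2°/0.89 = 2.5657e-01 s/km is conserved through the stack.
Layer 1: θ = 13.20°; offset = 23.1·tan 13.20° = 5.4181 m.
Layer 2: sin θ = p·1.92 = 0.4926 → θ = 29.51°; offset = 26.0·tan 29.51° = 14.7179 m.
Layer 3: sin θ = p·2.43 = 0.6235 → θ = 38.57°; offset = 12.5·tan 38.57° = 9.9680 m.
Summing the layer offsets gives 30.1040 m.

30.10 m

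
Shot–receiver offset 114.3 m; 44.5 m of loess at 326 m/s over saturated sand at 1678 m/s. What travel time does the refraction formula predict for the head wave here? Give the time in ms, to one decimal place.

θ_c = arcsin(V₁/V₂) = arcsin(326/1678) = 11.20°, cos θ_c = 0.9809.
Intercept time tᵢ = 2h cos θ_c / V₁ = 2·44.5·0.9809/326 = 0.26780 s.
t = x/V₂ + tᵢ = 114.3/1678 + 0.26780 = 0.33592 s.

335.9 ms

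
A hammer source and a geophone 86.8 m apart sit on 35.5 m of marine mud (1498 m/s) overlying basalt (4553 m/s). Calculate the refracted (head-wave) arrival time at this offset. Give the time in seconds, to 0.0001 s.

θ_c = arcsin(V₁/V₂) = arcsin(1498/4553) = 19.21°, cos θ_c = 0.9443.
Intercept time tᵢ = 2h cos θ_c / V₁ = 2·35.5·0.9443/1498 = 0.04476 s.
t = x/V₂ + tᵢ = 86.8/4553 + 0.04476 = 0.06382 s.

0.0638 s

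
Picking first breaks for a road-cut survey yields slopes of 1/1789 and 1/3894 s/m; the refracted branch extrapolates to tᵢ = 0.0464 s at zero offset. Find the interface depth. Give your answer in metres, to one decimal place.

46.7 m

θ_c = arcsin(1789/3894) = 27.35°; cos θ_c = 0.8882.
tᵢ = 2h cos θ_c/V₁ ⇒ h = tᵢ·V₁/(2 cos θ_c) = 0.0464·1789/(2·0.8882) = 46.73 m.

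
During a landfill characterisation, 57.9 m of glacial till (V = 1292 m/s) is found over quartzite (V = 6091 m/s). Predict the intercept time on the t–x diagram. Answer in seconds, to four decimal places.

0.0876 s

tᵢ = 2h·√(V₂²−V₁²)/(V₁V₂).
√(V₂²−V₁²) = √(6091²−1292²) = 5952.4 m/s.
tᵢ = 2·57.9·5952.4/(1292·6091) = 0.08759 s.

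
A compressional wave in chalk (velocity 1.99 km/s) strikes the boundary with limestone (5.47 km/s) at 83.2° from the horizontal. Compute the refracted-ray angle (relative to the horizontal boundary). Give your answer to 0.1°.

Angle from the normal: 90° − 83.2° = 6.8°.
Snell's law: sin θ₂ = (V₂/V₁)·sin θ₁ = (5.47/1.99)·sin 6.8° = 0.3255.
θ₂ = sin⁻¹(0.3255) = 18.99° (from vertical).
From the interface: 90° − 18.99° = 71.01°.

71.0°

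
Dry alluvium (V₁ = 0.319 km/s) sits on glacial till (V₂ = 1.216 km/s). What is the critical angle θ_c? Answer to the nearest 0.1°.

Critical incidence: sin θ_c = V₁/V₂ = 0.319/1.216 = 0.2623.
θ_c = arcsin 0.2623 = 15.21°.

15.2°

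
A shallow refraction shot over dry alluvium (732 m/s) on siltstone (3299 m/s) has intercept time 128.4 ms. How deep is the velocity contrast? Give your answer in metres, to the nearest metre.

48 m

θ_c = arcsin(732/3299) = 12.82°; cos θ_c = 0.9751.
tᵢ = 2h cos θ_c/V₁ ⇒ h = tᵢ·V₁/(2 cos θ_c) = 0.1284·732/(2·0.9751) = 48.20 m.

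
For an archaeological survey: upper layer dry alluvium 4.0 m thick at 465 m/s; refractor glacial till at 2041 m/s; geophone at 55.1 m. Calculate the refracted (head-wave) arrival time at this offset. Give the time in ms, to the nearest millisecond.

θ_c = arcsin(V₁/V₂) = arcsin(465/2041) = 13.17°, cos θ_c = 0.9737.
Intercept time tᵢ = 2h cos θ_c / V₁ = 2·4.0·0.9737/465 = 0.01675 s.
t = x/V₂ + tᵢ = 55.1/2041 + 0.01675 = 0.04375 s.

44 ms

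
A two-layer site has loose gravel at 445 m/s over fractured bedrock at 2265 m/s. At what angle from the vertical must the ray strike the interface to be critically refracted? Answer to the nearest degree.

Critical incidence: sin θ_c = V₁/V₂ = 445/2265 = 0.1965.
θ_c = arcsin 0.1965 = 11.33°.

11°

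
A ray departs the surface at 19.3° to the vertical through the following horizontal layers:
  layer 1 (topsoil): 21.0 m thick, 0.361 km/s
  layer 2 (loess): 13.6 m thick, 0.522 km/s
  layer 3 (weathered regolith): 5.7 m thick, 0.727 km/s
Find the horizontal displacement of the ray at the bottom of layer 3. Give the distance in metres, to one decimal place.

19.8 m

Apply Snell's law at each interface; in layer i the horizontal offset is hᵢ·tan θᵢ.
Layer 1: θ = 19.30°; offset = 21.0·tan 19.30° = 7.354 m.
Layer 2: sin θ = 0.522·sin 19.3°/0.361 = 0.4779, θ = 28.55°; offset = 13.6·tan 28.55° = 7.399 m.
Layer 3: sin θ = 0.727·sin 19.3°/0.361 = 0.6656, θ = 41.73°; offset = 5.7·tan 41.73° = 5.084 m.
Total horizontal offset = 19.837 m.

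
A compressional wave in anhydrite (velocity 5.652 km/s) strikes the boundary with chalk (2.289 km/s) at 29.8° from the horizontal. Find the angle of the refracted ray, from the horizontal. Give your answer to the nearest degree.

69°

Convert to the normal: θ₁ = 90° − 29.8° = 60.2°.
Snell's law: sin θ₂ = (V₂/V₁)·sin θ₁ = (2.289/5.652)·sin 60.2° = 0.3514.
θ₂ = arcsin 0.3514 = 20.58° from the normal.
From the interface: 90° − 20.58° = 69.42°.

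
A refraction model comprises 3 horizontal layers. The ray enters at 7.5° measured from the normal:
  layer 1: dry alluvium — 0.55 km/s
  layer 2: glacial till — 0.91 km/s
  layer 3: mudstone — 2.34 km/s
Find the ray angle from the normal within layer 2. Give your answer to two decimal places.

Snell's law across each interface conserves sin θ / V, so sin θ_2 = V_2·sin θ₁/V₁.
sin θ_2 = 0.91 × sin 7.5° / 0.55 = 0.2160.
θ_2 = arcsin 0.2160 = 12.47°.

12.47°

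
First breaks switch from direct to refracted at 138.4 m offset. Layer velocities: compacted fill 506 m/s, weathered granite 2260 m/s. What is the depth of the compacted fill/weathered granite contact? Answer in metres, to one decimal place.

x_cross = 2h·√((V₂+V₁)/(V₂−V₁)) → h = x_cross / (2·√((V₂+V₁)/(V₂−V₁))).
√((V₂+V₁)/(V₂−V₁)) = √((2260+506)/(2260−506)) = 1.2558.
h = 138.4 / (2·1.2558) = 55.11 m.

55.1 m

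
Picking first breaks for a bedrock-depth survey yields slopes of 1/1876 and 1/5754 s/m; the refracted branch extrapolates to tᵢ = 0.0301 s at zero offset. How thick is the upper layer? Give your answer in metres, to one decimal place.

29.9 m

h = tᵢ·V₁·V₂ / (2·√(V₂²−V₁²)).
√(V₂²−V₁²) = √(5754² − 1876²) = 5439.6 m/s.
h = 0.0301 s × 1876 × 5754 / (2 × 5439.6) = 29.87 m.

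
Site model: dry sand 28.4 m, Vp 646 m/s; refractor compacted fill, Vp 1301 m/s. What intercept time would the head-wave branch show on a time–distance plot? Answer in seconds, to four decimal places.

0.0763 s

θ_c = arcsin(V₁/V₂) = arcsin(646/1301) = 29.77°; cos θ_c = 0.8680.
tᵢ = 2h·cos θ_c / V₁ = 2·28.4·0.8680 / 646 = 0.07632 s.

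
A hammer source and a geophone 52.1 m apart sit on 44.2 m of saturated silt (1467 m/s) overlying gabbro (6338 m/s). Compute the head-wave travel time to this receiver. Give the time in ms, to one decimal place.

t = x/V₂ + 2h·√(V₂²−V₁²)/(V₁V₂).
√(V₂²−V₁²) = √(6338²−1467²) = 6165.9 m/s; delay term = 2·44.2·6165.9/(1467·6338) = 0.05862 s.
t = 52.1/6338 + 0.05862 = 0.06684 s.

66.8 ms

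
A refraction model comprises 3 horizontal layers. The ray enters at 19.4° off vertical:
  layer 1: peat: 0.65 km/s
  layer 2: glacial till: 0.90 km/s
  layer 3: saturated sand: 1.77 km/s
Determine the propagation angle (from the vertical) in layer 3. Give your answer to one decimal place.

Ray parameter p = sin 19.4° / 0.65 = 5.1102e-01 s/km.
sin θ_3 = p·V_3 = 5.1102e-01 × 1.77 = 0.9045.
θ_3 = arcsin 0.9045 = 64.76°.

64.8°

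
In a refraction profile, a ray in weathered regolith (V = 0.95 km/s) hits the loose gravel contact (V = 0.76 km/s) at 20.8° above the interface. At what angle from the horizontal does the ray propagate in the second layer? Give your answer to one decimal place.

41.6°

Convert to the normal: θ₁ = 90° − 20.8° = 69.2°.
sin θ₁/V₁ = sin θ₂/V₂ ⇒ sin θ₂ = 0.76·sin 69.2°/0.95 = 0.76·0.9348/0.95 = 0.7479.
θ₂ = arcsin 0.7479 = 48.41° from the normal.
From the interface: 90° − 48.41° = 41.59°.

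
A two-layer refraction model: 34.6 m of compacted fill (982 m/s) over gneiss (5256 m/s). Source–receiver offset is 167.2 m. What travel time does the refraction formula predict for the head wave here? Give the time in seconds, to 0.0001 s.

0.1010 s

θ_c = arcsin(V₁/V₂) = arcsin(982/5256) = 10.77°, cos θ_c = 0.9824.
Intercept time tᵢ = 2h cos θ_c / V₁ = 2·34.6·0.9824/982 = 0.06923 s.
t = x/V₂ + tᵢ = 167.2/5256 + 0.06923 = 0.10104 s.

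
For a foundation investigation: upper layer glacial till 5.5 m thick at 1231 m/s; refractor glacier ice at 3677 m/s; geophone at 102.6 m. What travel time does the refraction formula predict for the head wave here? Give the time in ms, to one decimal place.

t = x/V₂ + 2h·√(V₂²−V₁²)/(V₁V₂).
√(V₂²−V₁²) = √(3677²−1231²) = 3464.8 m/s; delay term = 2·5.5·3464.8/(1231·3677) = 0.00842 s.
t = 102.6/3677 + 0.00842 = 0.03632 s.

36.3 ms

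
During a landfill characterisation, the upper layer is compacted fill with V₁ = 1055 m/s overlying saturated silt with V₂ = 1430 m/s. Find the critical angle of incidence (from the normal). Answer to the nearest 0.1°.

Critical incidence: sin θ_c = V₁/V₂ = 1055/1430 = 0.7378.
θ_c = arcsin 0.7378 = 47.54°.

47.5°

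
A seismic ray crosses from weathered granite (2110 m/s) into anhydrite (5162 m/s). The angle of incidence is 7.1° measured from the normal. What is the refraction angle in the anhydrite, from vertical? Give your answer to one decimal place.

Snell's law: sin θ₂ = (V₂/V₁)·sin θ₁ = (5162/2110)·sin 7.1° = 0.3024.
θ₂ = arcsin 0.3024 = 17.60° from the normal.

17.6°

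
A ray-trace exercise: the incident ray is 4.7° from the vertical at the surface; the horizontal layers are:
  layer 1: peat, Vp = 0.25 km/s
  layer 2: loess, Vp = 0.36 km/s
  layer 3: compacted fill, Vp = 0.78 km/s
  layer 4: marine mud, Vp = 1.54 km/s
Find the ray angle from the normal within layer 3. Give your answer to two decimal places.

14.81°

Snell's law across each interface conserves sin θ / V, so sin θ_3 = V_3·sin θ₁/V₁.
sin θ_3 = 0.78 × sin 4.7° / 0.25 = 0.2556.
θ_3 = 14.81° from the vertical.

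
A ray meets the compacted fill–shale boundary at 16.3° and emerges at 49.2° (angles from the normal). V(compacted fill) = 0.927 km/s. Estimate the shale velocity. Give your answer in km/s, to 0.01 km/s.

2.50 km/s

Snell's law: sin 16.3°/V₁ = sin 49.2°/V₂.
V₂ = V₁·sin 49.2°/sin 16.3° = 0.927 × 2.6971 = 2.50 km/s.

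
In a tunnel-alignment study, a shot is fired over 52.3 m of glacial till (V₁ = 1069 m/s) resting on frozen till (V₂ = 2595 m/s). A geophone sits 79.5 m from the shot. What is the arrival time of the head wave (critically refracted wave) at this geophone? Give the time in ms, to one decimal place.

t = x/V₂ + 2h·√(V₂²−V₁²)/(V₁V₂).
√(V₂²−V₁²) = √(2595²−1069²) = 2364.6 m/s; delay term = 2·52.3·2364.6/(1069·2595) = 0.08916 s.
t = 79.5/2595 + 0.08916 = 0.11980 s.

119.8 ms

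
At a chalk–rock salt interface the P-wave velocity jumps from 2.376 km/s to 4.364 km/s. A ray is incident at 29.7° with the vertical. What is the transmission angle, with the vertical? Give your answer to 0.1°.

65.5°

sin θ₁/V₁ = sin θ₂/V₂ ⇒ sin θ₂ = 4.364·sin 29.7°/2.376 = 4.364·0.4955/2.376 = 0.9100.
θ₂ = sin⁻¹(0.9100) = 65.51° (from vertical).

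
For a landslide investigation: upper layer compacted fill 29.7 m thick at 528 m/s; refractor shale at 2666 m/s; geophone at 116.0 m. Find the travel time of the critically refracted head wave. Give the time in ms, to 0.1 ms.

t = x/V₂ + 2h·√(V₂²−V₁²)/(V₁V₂).
√(V₂²−V₁²) = √(2666²−528²) = 2613.2 m/s; delay term = 2·29.7·2613.2/(528·2666) = 0.11027 s.
t = 116.0/2666 + 0.11027 = 0.15378 s.

153.8 ms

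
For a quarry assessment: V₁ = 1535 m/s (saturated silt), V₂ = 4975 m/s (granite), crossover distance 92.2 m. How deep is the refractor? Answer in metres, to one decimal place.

33.5 m

x_cross = 2h·√((V₂+V₁)/(V₂−V₁)) → h = x_cross / (2·√((V₂+V₁)/(V₂−V₁))).
√((V₂+V₁)/(V₂−V₁)) = √((4975+1535)/(4975−1535)) = 1.3757.
h = 92.2 / (2·1.3757) = 33.51 m.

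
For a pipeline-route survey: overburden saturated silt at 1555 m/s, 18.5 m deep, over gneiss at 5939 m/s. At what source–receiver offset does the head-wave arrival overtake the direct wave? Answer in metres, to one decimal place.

48.4 m

x_cross = 2h·√((V₂+V₁)/(V₂−V₁)).
(V₂+V₁)/(V₂−V₁) = (5939+1555)/(5939−1555) = 1.7094; √ = 1.3074.
x_cross = 2·18.5·1.3074 = 48.38 m.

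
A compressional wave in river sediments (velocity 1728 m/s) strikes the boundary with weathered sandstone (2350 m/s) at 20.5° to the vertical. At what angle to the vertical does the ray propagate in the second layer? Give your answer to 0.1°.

sin θ₁/V₁ = sin θ₂/V₂ ⇒ sin θ₂ = 2350·sin 20.5°/1728 = 2350·0.3502/1728 = 0.4763.
θ₂ = sin⁻¹(0.4763) = 28.44° (from vertical).

28.4°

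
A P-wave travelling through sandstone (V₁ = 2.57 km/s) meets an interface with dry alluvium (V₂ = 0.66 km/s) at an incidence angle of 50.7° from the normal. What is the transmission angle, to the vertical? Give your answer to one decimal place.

11.5°

sin θ₁/V₁ = sin θ₂/V₂ ⇒ sin θ₂ = 0.66·sin 50.7°/2.57 = 0.66·0.7738/2.57 = 0.1987.
θ₂ = arcsin 0.1987 = 11.46° from the normal.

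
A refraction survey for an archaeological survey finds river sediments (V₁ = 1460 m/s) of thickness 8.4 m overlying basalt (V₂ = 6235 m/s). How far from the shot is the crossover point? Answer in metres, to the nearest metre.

θ_c = arcsin(1460/6235) = 13.54°, so cos θ_c = 0.9722 and tᵢ = 2h cos θ_c/V₁ = 0.0112 s.
At crossover x/V₁ = x/V₂ + tᵢ ⇒ x = tᵢ/(1/V₁ − 1/V₂) = 0.01119/(6.8493e-04 − 1.6038e-04) = 21.33 m.

21 m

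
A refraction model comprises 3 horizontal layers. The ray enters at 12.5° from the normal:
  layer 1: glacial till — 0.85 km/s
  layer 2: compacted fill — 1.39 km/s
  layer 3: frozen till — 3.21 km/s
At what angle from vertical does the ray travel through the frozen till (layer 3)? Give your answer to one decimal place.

54.8°

Snell's law across each interface conserves sin θ / V, so sin θ_3 = V_3·sin θ₁/V₁.
sin θ_3 = 3.21 × sin 12.5° / 0.85 = 0.8174.
θ_3 = 54.82° from the vertical.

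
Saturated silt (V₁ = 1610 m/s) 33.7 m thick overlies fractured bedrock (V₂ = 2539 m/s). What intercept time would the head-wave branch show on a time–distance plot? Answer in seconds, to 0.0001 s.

0.0324 s

tᵢ = 2h·√(V₂²−V₁²)/(V₁V₂).
√(V₂²−V₁²) = √(2539²−1610²) = 1963.3 m/s.
tᵢ = 2·33.7·1963.3/(1610·2539) = 0.03237 s.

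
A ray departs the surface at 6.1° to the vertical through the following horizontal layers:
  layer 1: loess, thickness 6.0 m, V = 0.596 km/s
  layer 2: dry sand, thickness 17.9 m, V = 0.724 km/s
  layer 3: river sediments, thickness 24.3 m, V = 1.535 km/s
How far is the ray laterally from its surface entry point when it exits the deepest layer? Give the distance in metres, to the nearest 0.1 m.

9.9 m

Ray parameter p = sin 6.1° / 0.596 km/s = 1.7830e-01 s/km.
Layer 1: θ = 6.10°; offset = 6.0·tan 6.10° = 0.641 m.
Layer 2: sin θ = p·0.724 = 0.1291 → θ = 7.42°; offset = 17.9·tan 7.42° = 2.330 m.
Layer 3: sin θ = p·1.535 = 0.2737 → θ = 15.88°; offset = 24.3·tan 15.88° = 6.915 m.
Σ offsets = 9.886 m.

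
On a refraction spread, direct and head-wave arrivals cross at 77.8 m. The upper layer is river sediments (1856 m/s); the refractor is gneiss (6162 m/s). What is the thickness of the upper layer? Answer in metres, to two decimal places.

x_cross = 2h·√((V₂+V₁)/(V₂−V₁)) → h = x_cross / (2·√((V₂+V₁)/(V₂−V₁))).
√((V₂+V₁)/(V₂−V₁)) = √((6162+1856)/(6162−1856)) = 1.3646.
h = 77.8 / (2·1.3646) = 28.51 m.

28.51 m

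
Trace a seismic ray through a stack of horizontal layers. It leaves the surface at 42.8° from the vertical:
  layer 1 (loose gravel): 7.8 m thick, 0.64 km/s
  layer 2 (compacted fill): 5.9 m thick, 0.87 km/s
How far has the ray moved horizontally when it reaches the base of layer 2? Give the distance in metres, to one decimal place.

Apply Snell's law at each interface; in layer i the horizontal offset is hᵢ·tan θᵢ.
Layer 1: θ = 42.80°; offset = 7.8·tan 42.80° = 7.223 m.
Layer 2: sin θ = 0.87·sin 42.8°/0.64 = 0.9236, θ = 67.46°; offset = 5.9·tan 67.46° = 14.216 m.
Summing the layer offsets gives 21.439 m.

21.4 m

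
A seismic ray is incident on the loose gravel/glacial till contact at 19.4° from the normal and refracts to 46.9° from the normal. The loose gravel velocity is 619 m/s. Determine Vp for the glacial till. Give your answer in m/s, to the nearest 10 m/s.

1360 m/s

sin 19.4° = 0.3322; sin 46.9° = 0.7302.
V₂ = V₁·(sin θ₂/sin θ₁) = 619·(0.7302/0.3322) = 1360.70 m/s.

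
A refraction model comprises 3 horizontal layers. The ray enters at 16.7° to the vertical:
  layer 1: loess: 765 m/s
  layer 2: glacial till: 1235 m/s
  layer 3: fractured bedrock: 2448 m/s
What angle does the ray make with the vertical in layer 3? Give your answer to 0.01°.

66.86°

Ray parameter p = sin 16.7° / 765 = 3.7563e-04 s/m.
sin θ_3 = p·V_3 = 3.7563e-04 × 2448 = 0.9196.
θ_3 = 66.86° from the vertical.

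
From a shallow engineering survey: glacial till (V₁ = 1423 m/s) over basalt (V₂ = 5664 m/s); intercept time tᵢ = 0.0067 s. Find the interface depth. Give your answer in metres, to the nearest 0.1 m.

h = tᵢ·V₁·V₂ / (2·√(V₂²−V₁²)).
√(V₂²−V₁²) = √(5664² − 1423²) = 5482.3 m/s.
h = 0.0067 s × 1423 × 5664 / (2 × 5482.3) = 4.93 m.

4.9 m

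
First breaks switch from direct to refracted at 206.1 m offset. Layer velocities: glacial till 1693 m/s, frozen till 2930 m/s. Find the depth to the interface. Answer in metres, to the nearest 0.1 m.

53.3 m

x_cross = 2h·√((V₂+V₁)/(V₂−V₁)) → h = x_cross / (2·√((V₂+V₁)/(V₂−V₁))).
√((V₂+V₁)/(V₂−V₁)) = √((2930+1693)/(2930−1693)) = 1.9332.
h = 206.1 / (2·1.9332) = 53.31 m.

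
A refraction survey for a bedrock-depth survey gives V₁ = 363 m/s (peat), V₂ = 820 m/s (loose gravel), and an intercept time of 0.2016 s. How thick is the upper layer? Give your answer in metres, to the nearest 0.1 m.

θ_c = arcsin(363/820) = 26.28°; cos θ_c = 0.8967.
tᵢ = 2h cos θ_c/V₁ ⇒ h = tᵢ·V₁/(2 cos θ_c) = 0.2016·363/(2·0.8967) = 40.81 m.

40.8 m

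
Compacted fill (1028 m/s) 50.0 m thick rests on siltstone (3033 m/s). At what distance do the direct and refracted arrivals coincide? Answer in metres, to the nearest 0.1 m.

θ_c = arcsin(1028/3033) = 19.81°, so cos θ_c = 0.9408 and tᵢ = 2h cos θ_c/V₁ = 0.0915 s.
At crossover x/V₁ = x/V₂ + tᵢ ⇒ x = tᵢ/(1/V₁ − 1/V₂) = 0.09152/(9.7276e-04 − 3.2971e-04) = 142.32 m.

142.3 m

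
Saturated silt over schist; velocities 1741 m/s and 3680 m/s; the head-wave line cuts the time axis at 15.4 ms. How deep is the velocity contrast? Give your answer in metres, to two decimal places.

15.22 m

h = tᵢ·V₁·V₂ / (2·√(V₂²−V₁²)).
√(V₂²−V₁²) = √(3680² − 1741²) = 3242.1 m/s.
h = 0.0154 s × 1741 × 3680 / (2 × 3242.1) = 15.22 m.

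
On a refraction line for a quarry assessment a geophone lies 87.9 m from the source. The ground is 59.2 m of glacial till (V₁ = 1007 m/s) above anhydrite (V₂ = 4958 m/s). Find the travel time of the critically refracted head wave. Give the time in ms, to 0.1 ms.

t = x/V₂ + 2h·√(V₂²−V₁²)/(V₁V₂).
√(V₂²−V₁²) = √(4958²−1007²) = 4854.7 m/s; delay term = 2·59.2·4854.7/(1007·4958) = 0.11513 s.
t = 87.9/4958 + 0.11513 = 0.13286 s.

132.9 ms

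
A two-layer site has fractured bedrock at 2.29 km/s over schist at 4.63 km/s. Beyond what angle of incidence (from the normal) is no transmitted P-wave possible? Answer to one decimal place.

29.6°

At critical incidence the refracted ray runs along the interface (θ₂ = 90°), so sin θ_c = V₁/V₂.
θ_c = arcsin(2.29/4.63) = arcsin 0.4946 = 29.64°.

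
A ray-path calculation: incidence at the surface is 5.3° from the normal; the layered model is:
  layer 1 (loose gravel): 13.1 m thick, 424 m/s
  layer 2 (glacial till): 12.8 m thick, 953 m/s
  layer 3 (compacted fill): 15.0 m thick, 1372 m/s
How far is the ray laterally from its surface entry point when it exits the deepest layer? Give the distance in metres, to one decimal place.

Apply Snell's law at each interface; in layer i the horizontal offset is hᵢ·tan θᵢ.
Layer 1: θ = 5.30°; offset = 13.1·tan 5.30° = 1.215 m.
Layer 2: sin θ = 953·sin 5.3°/424 = 0.2076, θ = 11.98°; offset = 12.8·tan 11.98° = 2.717 m.
Layer 3: sin θ = 1372·sin 5.3°/424 = 0.2989, θ = 17.39°; offset = 15.0·tan 17.39° = 4.698 m.
Total horizontal offset = 8.630 m.

8.6 m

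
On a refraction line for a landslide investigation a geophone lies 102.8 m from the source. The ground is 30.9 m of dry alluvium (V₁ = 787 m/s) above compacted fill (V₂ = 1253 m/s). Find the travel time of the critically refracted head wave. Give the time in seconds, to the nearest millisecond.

0.143 s

t = x/V₂ + 2h·√(V₂²−V₁²)/(V₁V₂).
√(V₂²−V₁²) = √(1253²−787²) = 975.0 m/s; delay term = 2·30.9·975.0/(787·1253) = 0.06110 s.
t = 102.8/1253 + 0.06110 = 0.14315 s.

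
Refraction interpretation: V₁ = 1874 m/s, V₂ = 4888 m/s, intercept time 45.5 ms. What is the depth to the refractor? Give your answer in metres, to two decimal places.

46.16 m

θ_c = arcsin(1874/4888) = 22.54°; cos θ_c = 0.9236.
tᵢ = 2h cos θ_c/V₁ ⇒ h = tᵢ·V₁/(2 cos θ_c) = 0.0455·1874/(2·0.9236) = 46.16 m.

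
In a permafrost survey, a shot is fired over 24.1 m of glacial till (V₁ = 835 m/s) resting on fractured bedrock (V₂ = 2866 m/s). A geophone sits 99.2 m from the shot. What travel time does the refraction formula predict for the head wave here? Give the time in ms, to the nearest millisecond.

θ_c = arcsin(V₁/V₂) = arcsin(835/2866) = 16.94°, cos θ_c = 0.9566.
Intercept time tᵢ = 2h cos θ_c / V₁ = 2·24.1·0.9566/835 = 0.05522 s.
t = x/V₂ + tᵢ = 99.2/2866 + 0.05522 = 0.08983 s.

90 ms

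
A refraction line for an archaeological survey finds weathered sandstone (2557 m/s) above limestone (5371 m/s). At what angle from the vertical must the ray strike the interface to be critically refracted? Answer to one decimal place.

At critical incidence the refracted ray runs along the interface (θ₂ = 90°), so sin θ_c = V₁/V₂.
θ_c = arcsin(2557/5371) = arcsin 0.4761 = 28.43°.

28.4°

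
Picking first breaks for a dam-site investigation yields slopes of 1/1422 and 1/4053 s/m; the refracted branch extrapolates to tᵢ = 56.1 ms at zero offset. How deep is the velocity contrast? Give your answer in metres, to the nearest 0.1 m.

θ_c = arcsin(1422/4053) = 20.54°; cos θ_c = 0.9364.
tᵢ = 2h cos θ_c/V₁ ⇒ h = tᵢ·V₁/(2 cos θ_c) = 0.0561·1422/(2·0.9364) = 42.59 m.

42.6 m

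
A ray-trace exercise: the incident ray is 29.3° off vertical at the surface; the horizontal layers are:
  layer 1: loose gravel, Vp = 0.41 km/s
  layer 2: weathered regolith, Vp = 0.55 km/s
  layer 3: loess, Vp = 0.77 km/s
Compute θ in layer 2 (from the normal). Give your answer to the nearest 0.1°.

41.0°

Snell's law across each interface conserves sin θ / V, so sin θ_2 = V_2·sin θ₁/V₁.
sin θ_2 = 0.55 × sin 29.3° / 0.41 = 0.6565.
θ_2 = arcsin 0.6565 = 41.03°.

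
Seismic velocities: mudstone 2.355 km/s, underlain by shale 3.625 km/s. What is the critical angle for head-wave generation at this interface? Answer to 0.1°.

40.5°

At critical incidence the refracted ray runs along the interface (θ₂ = 90°), so sin θ_c = V₁/V₂.
θ_c = arcsin(2.355/3.625) = arcsin 0.6497 = 40.52°.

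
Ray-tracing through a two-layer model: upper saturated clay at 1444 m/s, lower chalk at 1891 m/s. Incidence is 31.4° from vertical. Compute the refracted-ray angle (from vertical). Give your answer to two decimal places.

Snell's law: sin θ₂ = (V₂/V₁)·sin θ₁ = (1891/1444)·sin 31.4° = 0.6823.
θ₂ = arcsin 0.6823 = 43.02° from the normal.

43.02°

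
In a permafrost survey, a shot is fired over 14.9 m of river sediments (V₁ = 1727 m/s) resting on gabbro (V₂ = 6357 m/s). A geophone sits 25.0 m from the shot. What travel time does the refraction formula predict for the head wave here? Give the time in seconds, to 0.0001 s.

0.0205 s

t = x/V₂ + 2h·√(V₂²−V₁²)/(V₁V₂).
√(V₂²−V₁²) = √(6357²−1727²) = 6117.9 m/s; delay term = 2·14.9·6117.9/(1727·6357) = 0.01661 s.
t = 25.0/6357 + 0.01661 = 0.02054 s.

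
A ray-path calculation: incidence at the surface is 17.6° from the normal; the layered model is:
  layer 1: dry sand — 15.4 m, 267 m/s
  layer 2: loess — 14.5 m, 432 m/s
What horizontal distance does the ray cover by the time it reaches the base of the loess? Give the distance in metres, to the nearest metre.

Ray parameter p = sin 17.6° / 267 m/s = 1.1325e-03 s/m.
Layer 1: θ = 17.60°; offset = 15.4·tan 17.60° = 4.885 m.
Layer 2: sin θ = p·432 = 0.4892 → θ = 29.29°; offset = 14.5·tan 29.29° = 8.134 m.
Summing the layer offsets gives 13.019 m.

13 m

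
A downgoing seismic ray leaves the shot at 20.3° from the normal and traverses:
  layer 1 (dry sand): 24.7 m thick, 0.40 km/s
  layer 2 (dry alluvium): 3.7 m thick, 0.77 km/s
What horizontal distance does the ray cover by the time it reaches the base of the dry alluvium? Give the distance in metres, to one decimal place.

12.5 m

p = sin θ₁/V₁ = sin 20.3°/0.40 = 8.6734e-01 s/km is conserved through the stack.
Layer 1: θ = 20.30°; offset = 24.7·tan 20.30° = 9.137 m.
Layer 2: sin θ = p·0.77 = 0.6679 → θ = 41.90°; offset = 3.7·tan 41.90° = 3.320 m.
Σ offsets = 12.457 m.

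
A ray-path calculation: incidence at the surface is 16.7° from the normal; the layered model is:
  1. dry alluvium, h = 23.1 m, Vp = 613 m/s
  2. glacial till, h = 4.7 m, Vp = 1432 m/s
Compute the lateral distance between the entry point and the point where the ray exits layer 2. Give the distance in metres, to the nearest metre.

11 m

p = sin θ₁/V₁ = sin 16.7°/613 = 4.6878e-04 s/m is conserved through the stack.
Layer 1: θ = 16.70°; offset = 23.1·tan 16.70° = 6.930 m.
Layer 2: sin θ = p·1432 = 0.6713 → θ = 42.17°; offset = 4.7·tan 42.17° = 4.257 m.
Σ offsets = 11.187 m.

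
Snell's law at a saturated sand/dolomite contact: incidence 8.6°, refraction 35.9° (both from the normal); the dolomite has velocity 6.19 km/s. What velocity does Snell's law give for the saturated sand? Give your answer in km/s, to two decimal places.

1.58 km/s

Snell's law: sin 8.6°/V₁ = sin 35.9°/V₂.
V₁ = V₂·sin 8.6°/sin 35.9° = 6.19 × 0.2550 = 1.58 km/s.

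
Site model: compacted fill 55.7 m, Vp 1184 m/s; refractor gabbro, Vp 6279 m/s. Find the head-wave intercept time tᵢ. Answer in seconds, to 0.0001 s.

θ_c = arcsin(V₁/V₂) = arcsin(1184/6279) = 10.87°; cos θ_c = 0.9821.
tᵢ = 2h·cos θ_c / V₁ = 2·55.7·0.9821 / 1184 = 0.09240 s.

0.0924 s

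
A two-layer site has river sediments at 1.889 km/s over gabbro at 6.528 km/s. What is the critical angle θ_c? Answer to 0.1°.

16.8°

Critical incidence: sin θ_c = V₁/V₂ = 1.889/6.528 = 0.2894.
θ_c = arcsin 0.2894 = 16.82°.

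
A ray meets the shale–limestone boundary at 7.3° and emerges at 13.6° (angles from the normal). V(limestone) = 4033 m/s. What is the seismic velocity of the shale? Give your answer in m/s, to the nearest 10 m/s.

sin 7.3° = 0.1271; sin 13.6° = 0.2351.
V₁ = V₂·(sin θ₁/sin θ₂) = 4033·(0.1271/0.2351) = 2179.33 m/s.

2180 m/s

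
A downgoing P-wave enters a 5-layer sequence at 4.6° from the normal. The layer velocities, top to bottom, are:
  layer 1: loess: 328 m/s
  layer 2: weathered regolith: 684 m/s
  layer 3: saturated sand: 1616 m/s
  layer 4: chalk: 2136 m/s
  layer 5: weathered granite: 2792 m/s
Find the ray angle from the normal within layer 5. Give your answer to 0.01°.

Snell's law across each interface conserves sin θ / V, so sin θ_5 = V_5·sin θ₁/V₁.
sin θ_5 = 2792 × sin 4.6° / 328 = 0.6827.
θ_5 = 43.05° from the vertical.

43.05°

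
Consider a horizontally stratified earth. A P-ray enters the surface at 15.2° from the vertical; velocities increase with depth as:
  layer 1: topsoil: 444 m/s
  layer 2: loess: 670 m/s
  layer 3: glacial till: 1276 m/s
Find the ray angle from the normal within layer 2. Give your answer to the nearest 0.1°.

23.3°

Snell's law across each interface conserves sin θ / V, so sin θ_2 = V_2·sin θ₁/V₁.
sin θ_2 = 670 × sin 15.2° / 444 = 0.3956.
θ_2 = 23.31° from the vertical.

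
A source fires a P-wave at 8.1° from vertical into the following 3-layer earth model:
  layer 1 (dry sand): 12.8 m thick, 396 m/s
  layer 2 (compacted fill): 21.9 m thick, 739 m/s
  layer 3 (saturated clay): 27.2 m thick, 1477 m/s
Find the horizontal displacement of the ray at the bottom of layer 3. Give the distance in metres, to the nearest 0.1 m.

Apply Snell's law at each interface; in layer i the horizontal offset is hᵢ·tan θᵢ.
Layer 1: θ = 8.10°; offset = 12.8·tan 8.10° = 1.822 m.
Layer 2: sin θ = 739·sin 8.1°/396 = 0.2629, θ = 15.24°; offset = 21.9·tan 15.24° = 5.969 m.
Layer 3: sin θ = 1477·sin 8.1°/396 = 0.5255, θ = 31.70°; offset = 27.2·tan 31.70° = 16.802 m.
Summing the layer offsets gives 24.592 m.

24.6 m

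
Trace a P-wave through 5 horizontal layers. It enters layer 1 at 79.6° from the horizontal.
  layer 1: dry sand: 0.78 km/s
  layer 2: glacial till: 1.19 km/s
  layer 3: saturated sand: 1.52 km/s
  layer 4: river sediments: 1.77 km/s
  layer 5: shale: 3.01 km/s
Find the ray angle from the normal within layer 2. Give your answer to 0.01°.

15.99°

From the normal: θ₁ = 90° − 79.6° = 10.4°.
Snell's law across each interface conserves sin θ / V, so sin θ_2 = V_2·sin θ₁/V₁.
sin θ_2 = 1.19 × sin 10.4° / 0.78 = 0.2754.
θ_2 = 15.99° from the vertical.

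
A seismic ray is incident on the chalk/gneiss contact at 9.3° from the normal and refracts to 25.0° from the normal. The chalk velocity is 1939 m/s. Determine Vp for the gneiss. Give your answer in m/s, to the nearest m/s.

sin 9.3° = 0.1616; sin 25.0° = 0.4226.
V₂ = V₁·(sin θ₂/sin θ₁) = 1939·(0.4226/0.1616) = 5070.78 m/s.

5071 m/s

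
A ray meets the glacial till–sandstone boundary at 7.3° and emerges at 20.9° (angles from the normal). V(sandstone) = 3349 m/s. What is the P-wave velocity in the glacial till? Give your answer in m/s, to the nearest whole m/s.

Snell's law: sin 7.3°/V₁ = sin 20.9°/V₂.
V₁ = V₂·sin 7.3°/sin 20.9° = 3349 × 0.3562 = 1192.86 m/s.

1193 m/s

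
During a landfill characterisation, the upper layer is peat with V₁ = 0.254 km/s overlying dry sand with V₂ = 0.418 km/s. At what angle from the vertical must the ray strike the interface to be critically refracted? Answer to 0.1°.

Critical incidence: sin θ_c = V₁/V₂ = 0.254/0.418 = 0.6077.
θ_c = arcsin 0.6077 = 37.42°.

37.4°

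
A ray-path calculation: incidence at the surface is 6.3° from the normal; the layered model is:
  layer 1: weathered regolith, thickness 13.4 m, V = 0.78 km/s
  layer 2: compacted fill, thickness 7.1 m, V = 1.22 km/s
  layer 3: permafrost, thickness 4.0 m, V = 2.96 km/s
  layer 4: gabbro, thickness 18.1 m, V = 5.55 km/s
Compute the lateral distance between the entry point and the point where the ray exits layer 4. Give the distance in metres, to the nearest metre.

p = sin θ₁/V₁ = sin 6.3°/0.78 = 1.4069e-01 s/km is conserved through the stack.
Layer 1: θ = 6.30°; offset = 13.4·tan 6.30° = 1.479 m.
Layer 2: sin θ = p·1.22 = 0.1716 → θ = 9.88°; offset = 7.1·tan 9.88° = 1.237 m.
Layer 3: sin θ = p·2.96 = 0.4164 → θ = 24.61°; offset = 4.0·tan 24.61° = 1.832 m.
Layer 4: sin θ = p·5.55 = 0.7808 → θ = 51.33°; offset = 18.1·tan 51.33° = 22.620 m.
Σ offsets = 27.168 m.

27 m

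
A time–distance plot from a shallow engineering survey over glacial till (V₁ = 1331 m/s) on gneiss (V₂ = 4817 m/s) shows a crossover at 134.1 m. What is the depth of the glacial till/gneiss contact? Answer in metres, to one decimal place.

x_cross = 2h·√((V₂+V₁)/(V₂−V₁)) → h = x_cross / (2·√((V₂+V₁)/(V₂−V₁))).
√((V₂+V₁)/(V₂−V₁)) = √((4817+1331)/(4817−1331)) = 1.3280.
h = 134.1 / (2·1.3280) = 50.49 m.

50.5 m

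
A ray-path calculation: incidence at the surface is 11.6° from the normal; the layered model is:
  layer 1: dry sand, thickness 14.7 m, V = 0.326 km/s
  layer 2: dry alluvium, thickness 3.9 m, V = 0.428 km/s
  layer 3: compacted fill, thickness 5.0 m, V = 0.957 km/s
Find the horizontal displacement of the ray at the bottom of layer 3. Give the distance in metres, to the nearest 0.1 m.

Ray parameter p = sin 11.6° / 0.326 km/s = 6.1680e-01 s/km.
Layer 1: θ = 11.60°; offset = 14.7·tan 11.60° = 3.017 m.
Layer 2: sin θ = p·0.428 = 0.2640 → θ = 15.31°; offset = 3.9·tan 15.31° = 1.067 m.
Layer 3: sin θ = p·0.957 = 0.5903 → θ = 36.18°; offset = 5.0·tan 36.18° = 3.656 m.
Total horizontal offset = 7.741 m.

7.7 m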